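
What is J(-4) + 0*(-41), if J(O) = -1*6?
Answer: -6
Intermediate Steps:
J(O) = -6
J(-4) + 0*(-41) = -6 + 0*(-41) = -6 + 0 = -6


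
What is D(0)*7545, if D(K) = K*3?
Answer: 0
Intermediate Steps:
D(K) = 3*K
D(0)*7545 = (3*0)*7545 = 0*7545 = 0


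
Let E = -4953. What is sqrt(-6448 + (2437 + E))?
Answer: 6*I*sqrt(249) ≈ 94.678*I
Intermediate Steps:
sqrt(-6448 + (2437 + E)) = sqrt(-6448 + (2437 - 4953)) = sqrt(-6448 - 2516) = sqrt(-8964) = 6*I*sqrt(249)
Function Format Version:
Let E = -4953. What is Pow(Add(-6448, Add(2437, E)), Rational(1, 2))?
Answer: Mul(6, I, Pow(249, Rational(1, 2))) ≈ Mul(94.678, I)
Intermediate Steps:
Pow(Add(-6448, Add(2437, E)), Rational(1, 2)) = Pow(Add(-6448, Add(2437, -4953)), Rational(1, 2)) = Pow(Add(-6448, -2516), Rational(1, 2)) = Pow(-8964, Rational(1, 2)) = Mul(6, I, Pow(249, Rational(1, 2)))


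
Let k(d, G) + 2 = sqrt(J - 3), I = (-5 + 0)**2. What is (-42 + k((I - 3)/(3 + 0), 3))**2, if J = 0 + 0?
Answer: (44 - I*sqrt(3))**2 ≈ 1933.0 - 152.42*I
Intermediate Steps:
I = 25 (I = (-5)**2 = 25)
J = 0
k(d, G) = -2 + I*sqrt(3) (k(d, G) = -2 + sqrt(0 - 3) = -2 + sqrt(-3) = -2 + I*sqrt(3))
(-42 + k((I - 3)/(3 + 0), 3))**2 = (-42 + (-2 + I*sqrt(3)))**2 = (-44 + I*sqrt(3))**2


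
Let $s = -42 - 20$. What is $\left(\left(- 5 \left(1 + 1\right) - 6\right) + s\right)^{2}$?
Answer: $6084$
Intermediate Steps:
$s = -62$ ($s = -42 - 20 = -62$)
$\left(\left(- 5 \left(1 + 1\right) - 6\right) + s\right)^{2} = \left(\left(- 5 \left(1 + 1\right) - 6\right) - 62\right)^{2} = \left(\left(\left(-5\right) 2 - 6\right) - 62\right)^{2} = \left(\left(-10 - 6\right) - 62\right)^{2} = \left(-16 - 62\right)^{2} = \left(-78\right)^{2} = 6084$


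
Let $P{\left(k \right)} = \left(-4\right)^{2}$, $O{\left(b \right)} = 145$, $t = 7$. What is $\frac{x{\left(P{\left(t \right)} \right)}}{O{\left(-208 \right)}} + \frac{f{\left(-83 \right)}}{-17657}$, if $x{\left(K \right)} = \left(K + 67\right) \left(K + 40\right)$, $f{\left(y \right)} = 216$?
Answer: $\frac{82038416}{2560265} \approx 32.043$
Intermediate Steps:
$P{\left(k \right)} = 16$
$x{\left(K \right)} = \left(40 + K\right) \left(67 + K\right)$ ($x{\left(K \right)} = \left(67 + K\right) \left(40 + K\right) = \left(40 + K\right) \left(67 + K\right)$)
$\frac{x{\left(P{\left(t \right)} \right)}}{O{\left(-208 \right)}} + \frac{f{\left(-83 \right)}}{-17657} = \frac{2680 + 16^{2} + 107 \cdot 16}{145} + \frac{216}{-17657} = \left(2680 + 256 + 1712\right) \frac{1}{145} + 216 \left(- \frac{1}{17657}\right) = 4648 \cdot \frac{1}{145} - \frac{216}{17657} = \frac{4648}{145} - \frac{216}{17657} = \frac{82038416}{2560265}$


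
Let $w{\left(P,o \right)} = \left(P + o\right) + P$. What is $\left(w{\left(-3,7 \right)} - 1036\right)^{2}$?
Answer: $1071225$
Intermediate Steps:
$w{\left(P,o \right)} = o + 2 P$
$\left(w{\left(-3,7 \right)} - 1036\right)^{2} = \left(\left(7 + 2 \left(-3\right)\right) - 1036\right)^{2} = \left(\left(7 - 6\right) - 1036\right)^{2} = \left(1 - 1036\right)^{2} = \left(-1035\right)^{2} = 1071225$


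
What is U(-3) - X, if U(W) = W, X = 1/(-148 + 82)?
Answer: -197/66 ≈ -2.9848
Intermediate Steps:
X = -1/66 (X = 1/(-66) = -1/66 ≈ -0.015152)
U(-3) - X = -3 - 1*(-1/66) = -3 + 1/66 = -197/66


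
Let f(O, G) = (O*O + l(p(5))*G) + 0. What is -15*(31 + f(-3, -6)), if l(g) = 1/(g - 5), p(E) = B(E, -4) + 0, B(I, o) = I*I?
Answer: -1191/2 ≈ -595.50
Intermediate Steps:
B(I, o) = I²
p(E) = E² (p(E) = E² + 0 = E²)
l(g) = 1/(-5 + g)
f(O, G) = O² + G/20 (f(O, G) = (O*O + G/(-5 + 5²)) + 0 = (O² + G/(-5 + 25)) + 0 = (O² + G/20) + 0 = O² + G/20)
-15*(31 + f(-3, -6)) = -15*(31 + ((-3)² + (1/20)*(-6))) = -15*(31 + (9 - 3/10)) = -15*(31 + 87/10) = -15*397/10 = -1191/2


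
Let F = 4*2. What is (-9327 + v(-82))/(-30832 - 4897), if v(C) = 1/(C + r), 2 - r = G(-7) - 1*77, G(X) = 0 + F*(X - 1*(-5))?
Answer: 121250/464477 ≈ 0.26105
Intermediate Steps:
F = 8
G(X) = 40 + 8*X (G(X) = 0 + 8*(X - 1*(-5)) = 0 + 8*(X + 5) = 0 + 8*(5 + X) = 0 + (40 + 8*X) = 40 + 8*X)
r = 95 (r = 2 - ((40 + 8*(-7)) - 1*77) = 2 - ((40 - 56) - 77) = 2 - (-16 - 77) = 2 - 1*(-93) = 2 + 93 = 95)
v(C) = 1/(95 + C) (v(C) = 1/(C + 95) = 1/(95 + C))
(-9327 + v(-82))/(-30832 - 4897) = (-9327 + 1/(95 - 82))/(-30832 - 4897) = (-9327 + 1/13)/(-35729) = (-9327 + 1/13)*(-1/35729) = -121250/13*(-1/35729) = 121250/464477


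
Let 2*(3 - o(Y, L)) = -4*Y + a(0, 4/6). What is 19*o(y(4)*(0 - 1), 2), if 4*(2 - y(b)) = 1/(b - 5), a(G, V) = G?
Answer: -57/2 ≈ -28.500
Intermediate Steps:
y(b) = 2 - 1/(4*(-5 + b)) (y(b) = 2 - 1/(4*(b - 5)) = 2 - 1/(4*(-5 + b)))
o(Y, L) = 3 + 2*Y (o(Y, L) = 3 - (-4*Y + 0)/2 = 3 - (-2)*Y = 3 + 2*Y)
19*o(y(4)*(0 - 1), 2) = 19*(3 + 2*(((-41 + 8*4)/(4*(-5 + 4)))*(0 - 1))) = 19*(3 + 2*(((1/4)*(-41 + 32)/(-1))*(-1))) = 19*(3 + 2*(((1/4)*(-1)*(-9))*(-1))) = 19*(3 + 2*((9/4)*(-1))) = 19*(3 + 2*(-9/4)) = 19*(3 - 9/2) = 19*(-3/2) = -57/2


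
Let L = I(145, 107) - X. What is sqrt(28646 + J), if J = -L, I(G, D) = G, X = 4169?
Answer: 33*sqrt(30) ≈ 180.75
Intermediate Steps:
L = -4024 (L = 145 - 1*4169 = 145 - 4169 = -4024)
J = 4024 (J = -1*(-4024) = 4024)
sqrt(28646 + J) = sqrt(28646 + 4024) = sqrt(32670) = 33*sqrt(30)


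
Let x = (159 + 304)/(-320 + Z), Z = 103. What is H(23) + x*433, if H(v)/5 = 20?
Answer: -178779/217 ≈ -823.87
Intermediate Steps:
H(v) = 100 (H(v) = 5*20 = 100)
x = -463/217 (x = (159 + 304)/(-320 + 103) = 463/(-217) = 463*(-1/217) = -463/217 ≈ -2.1336)
H(23) + x*433 = 100 - 463/217*433 = 100 - 200479/217 = -178779/217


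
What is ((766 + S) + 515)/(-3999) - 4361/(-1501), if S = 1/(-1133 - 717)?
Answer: 28706188801/11104623150 ≈ 2.5851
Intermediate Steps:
S = -1/1850 (S = 1/(-1850) = -1/1850 ≈ -0.00054054)
((766 + S) + 515)/(-3999) - 4361/(-1501) = ((766 - 1/1850) + 515)/(-3999) - 4361/(-1501) = (1417099/1850 + 515)*(-1/3999) - 4361*(-1/1501) = (2369849/1850)*(-1/3999) + 4361/1501 = -2369849/7398150 + 4361/1501 = 28706188801/11104623150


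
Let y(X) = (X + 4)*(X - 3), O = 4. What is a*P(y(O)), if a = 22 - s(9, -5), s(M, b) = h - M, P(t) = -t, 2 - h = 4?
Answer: -264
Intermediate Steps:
h = -2 (h = 2 - 1*4 = 2 - 4 = -2)
y(X) = (-3 + X)*(4 + X) (y(X) = (4 + X)*(-3 + X) = (-3 + X)*(4 + X))
s(M, b) = -2 - M
a = 33 (a = 22 - (-2 - 1*9) = 22 - (-2 - 9) = 22 - 1*(-11) = 22 + 11 = 33)
a*P(y(O)) = 33*(-(-12 + 4 + 4²)) = 33*(-(-12 + 4 + 16)) = 33*(-1*8) = 33*(-8) = -264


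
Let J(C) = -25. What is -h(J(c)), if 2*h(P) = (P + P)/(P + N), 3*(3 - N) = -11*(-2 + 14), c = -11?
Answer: 25/22 ≈ 1.1364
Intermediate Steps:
N = 47 (N = 3 - (-11)*(-2 + 14)/3 = 3 - (-11)*12/3 = 3 - ⅓*(-132) = 3 + 44 = 47)
h(P) = P/(47 + P) (h(P) = ((P + P)/(P + 47))/2 = ((2*P)/(47 + P))/2 = (2*P/(47 + P))/2 = P/(47 + P))
-h(J(c)) = -(-25)/(47 - 25) = -(-25)/22 = -1*(-25/22) = 25/22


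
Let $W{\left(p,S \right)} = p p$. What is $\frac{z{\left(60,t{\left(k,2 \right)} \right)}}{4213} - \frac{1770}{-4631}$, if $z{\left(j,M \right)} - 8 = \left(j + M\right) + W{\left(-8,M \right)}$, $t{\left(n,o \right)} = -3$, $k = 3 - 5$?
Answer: $\frac{732219}{1773673} \approx 0.41283$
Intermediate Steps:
$k = -2$
$W{\left(p,S \right)} = p^{2}$
$z{\left(j,M \right)} = 72 + M + j$ ($z{\left(j,M \right)} = 8 + \left(\left(j + M\right) + \left(-8\right)^{2}\right) = 8 + \left(\left(M + j\right) + 64\right) = 8 + \left(64 + M + j\right) = 72 + M + j$)
$\frac{z{\left(60,t{\left(k,2 \right)} \right)}}{4213} - \frac{1770}{-4631} = \frac{72 - 3 + 60}{4213} - \frac{1770}{-4631} = 129 \cdot \frac{1}{4213} - - \frac{1770}{4631} = \frac{129}{4213} + \frac{1770}{4631} = \frac{732219}{1773673}$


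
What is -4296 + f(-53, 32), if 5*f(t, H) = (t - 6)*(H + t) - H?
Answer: -20273/5 ≈ -4054.6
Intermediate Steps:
f(t, H) = -H/5 + (-6 + t)*(H + t)/5 (f(t, H) = ((t - 6)*(H + t) - H)/5 = ((-6 + t)*(H + t) - H)/5 = (-H + (-6 + t)*(H + t))/5 = -H/5 + (-6 + t)*(H + t)/5)
-4296 + f(-53, 32) = -4296 + (-7/5*32 - 6/5*(-53) + (1/5)*(-53)**2 + (1/5)*32*(-53)) = -4296 + (-224/5 + 318/5 + (1/5)*2809 - 1696/5) = -4296 + (-224/5 + 318/5 + 2809/5 - 1696/5) = -4296 + 1207/5 = -20273/5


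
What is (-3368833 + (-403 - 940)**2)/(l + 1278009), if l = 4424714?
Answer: -1565184/5702723 ≈ -0.27446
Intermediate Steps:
(-3368833 + (-403 - 940)**2)/(l + 1278009) = (-3368833 + (-403 - 940)**2)/(4424714 + 1278009) = (-3368833 + (-1343)**2)/5702723 = (-3368833 + 1803649)*(1/5702723) = -1565184*1/5702723 = -1565184/5702723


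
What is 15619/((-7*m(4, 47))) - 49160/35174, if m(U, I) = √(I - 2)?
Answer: -24580/17587 - 15619*√5/105 ≈ -334.02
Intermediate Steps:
m(U, I) = √(-2 + I)
15619/((-7*m(4, 47))) - 49160/35174 = 15619/((-7*√(-2 + 47))) - 49160/35174 = 15619/((-21*√5)) - 49160*1/35174 = 15619/((-21*√5)) - 24580/17587 = 15619*(-√5/105) - 24580/17587 = -15619*√5/105 - 24580/17587 = -24580/17587 - 15619*√5/105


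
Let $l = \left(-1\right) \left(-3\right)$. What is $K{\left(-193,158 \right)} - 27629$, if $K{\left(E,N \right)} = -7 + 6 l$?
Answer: $-27618$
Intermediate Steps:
$l = 3$
$K{\left(E,N \right)} = 11$ ($K{\left(E,N \right)} = -7 + 6 \cdot 3 = -7 + 18 = 11$)
$K{\left(-193,158 \right)} - 27629 = 11 - 27629 = -27618$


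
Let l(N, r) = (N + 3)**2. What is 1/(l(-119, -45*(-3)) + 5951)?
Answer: 1/19407 ≈ 5.1528e-5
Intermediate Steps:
l(N, r) = (3 + N)**2
1/(l(-119, -45*(-3)) + 5951) = 1/((3 - 119)**2 + 5951) = 1/((-116)**2 + 5951) = 1/(13456 + 5951) = 1/19407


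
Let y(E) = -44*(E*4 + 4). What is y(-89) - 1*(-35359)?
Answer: 50847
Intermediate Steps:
y(E) = -176 - 176*E (y(E) = -44*(4*E + 4) = -44*(4 + 4*E) = -176 - 176*E)
y(-89) - 1*(-35359) = (-176 - 176*(-89)) - 1*(-35359) = (-176 + 15664) + 35359 = 15488 + 35359 = 50847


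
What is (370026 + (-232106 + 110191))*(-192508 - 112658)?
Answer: -75715041426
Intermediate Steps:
(370026 + (-232106 + 110191))*(-192508 - 112658) = (370026 - 121915)*(-305166) = 248111*(-305166) = -75715041426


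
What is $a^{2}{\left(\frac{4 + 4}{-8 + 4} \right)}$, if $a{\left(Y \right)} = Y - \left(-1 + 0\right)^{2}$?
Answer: $9$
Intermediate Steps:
$a{\left(Y \right)} = -1 + Y$ ($a{\left(Y \right)} = Y - \left(-1\right)^{2} = Y - 1 = -1 + Y$)
$a^{2}{\left(\frac{4 + 4}{-8 + 4} \right)} = \left(-1 + \frac{4 + 4}{-8 + 4}\right)^{2} = \left(-1 + \frac{8}{-4}\right)^{2} = \left(-1 + 8 \left(- \frac{1}{4}\right)\right)^{2} = \left(-1 - 2\right)^{2} = \left(-3\right)^{2} = 9$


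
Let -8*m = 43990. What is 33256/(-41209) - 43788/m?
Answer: 6486373048/906391955 ≈ 7.1563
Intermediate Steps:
m = -21995/4 (m = -⅛*43990 = -21995/4 ≈ -5498.8)
33256/(-41209) - 43788/m = 33256/(-41209) - 43788/(-21995/4) = 33256*(-1/41209) - 43788*(-4/21995) = -33256/41209 + 175152/21995 = 6486373048/906391955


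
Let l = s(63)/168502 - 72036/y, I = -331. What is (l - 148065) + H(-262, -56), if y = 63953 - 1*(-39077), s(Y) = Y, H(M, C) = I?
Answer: -1288139814989471/8680380530 ≈ -1.4840e+5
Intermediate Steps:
H(M, C) = -331
y = 103030 (y = 63953 + 39077 = 103030)
l = -6065859591/8680380530 (l = 63/168502 - 72036/103030 = 63*(1/168502) - 72036*1/103030 = 63/168502 - 36018/51515 = -6065859591/8680380530 ≈ -0.69880)
(l - 148065) + H(-262, -56) = (-6065859591/8680380530 - 148065) - 331 = -1285266609034041/8680380530 - 331 = -1288139814989471/8680380530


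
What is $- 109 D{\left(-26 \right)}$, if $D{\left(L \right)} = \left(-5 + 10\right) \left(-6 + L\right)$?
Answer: $17440$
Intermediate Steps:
$D{\left(L \right)} = -30 + 5 L$ ($D{\left(L \right)} = 5 \left(-6 + L\right) = -30 + 5 L$)
$- 109 D{\left(-26 \right)} = - 109 \left(-30 + 5 \left(-26\right)\right) = - 109 \left(-30 - 130\right) = \left(-109\right) \left(-160\right) = 17440$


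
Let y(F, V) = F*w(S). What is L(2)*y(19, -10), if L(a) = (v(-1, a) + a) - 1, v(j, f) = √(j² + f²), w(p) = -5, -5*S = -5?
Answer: -95 - 95*√5 ≈ -307.43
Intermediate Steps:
S = 1 (S = -⅕*(-5) = 1)
v(j, f) = √(f² + j²)
L(a) = -1 + a + √(1 + a²) (L(a) = (√(a² + (-1)²) + a) - 1 = (√(a² + 1) + a) - 1 = (√(1 + a²) + a) - 1 = (a + √(1 + a²)) - 1 = -1 + a + √(1 + a²))
y(F, V) = -5*F (y(F, V) = F*(-5) = -5*F)
L(2)*y(19, -10) = (-1 + 2 + √(1 + 2²))*(-5*19) = (-1 + 2 + √(1 + 4))*(-95) = (-1 + 2 + √5)*(-95) = (1 + √5)*(-95) = -95 - 95*√5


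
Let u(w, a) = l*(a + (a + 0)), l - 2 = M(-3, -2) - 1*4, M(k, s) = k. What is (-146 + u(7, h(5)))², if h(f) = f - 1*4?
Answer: 24336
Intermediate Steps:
h(f) = -4 + f (h(f) = f - 4 = -4 + f)
l = -5 (l = 2 + (-3 - 1*4) = 2 + (-3 - 4) = 2 - 7 = -5)
u(w, a) = -10*a (u(w, a) = -5*(a + (a + 0)) = -5*(a + a) = -10*a)
(-146 + u(7, h(5)))² = (-146 - 10*(-4 + 5))² = (-146 - 10*1)² = (-146 - 10)² = (-156)² = 24336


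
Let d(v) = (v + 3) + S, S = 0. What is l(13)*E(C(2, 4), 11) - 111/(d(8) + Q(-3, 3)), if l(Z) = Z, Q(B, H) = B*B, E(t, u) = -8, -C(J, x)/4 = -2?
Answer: -2191/20 ≈ -109.55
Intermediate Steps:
d(v) = 3 + v (d(v) = (v + 3) + 0 = (3 + v) + 0 = 3 + v)
C(J, x) = 8 (C(J, x) = -4*(-2) = 8)
Q(B, H) = B²
l(13)*E(C(2, 4), 11) - 111/(d(8) + Q(-3, 3)) = 13*(-8) - 111/((3 + 8) + (-3)²) = -104 - 111/(11 + 9) = -104 - 111/20 = -2191/20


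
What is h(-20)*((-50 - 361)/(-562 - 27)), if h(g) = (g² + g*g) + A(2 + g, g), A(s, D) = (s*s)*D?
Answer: -2334480/589 ≈ -3963.5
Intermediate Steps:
A(s, D) = D*s² (A(s, D) = s²*D = D*s²)
h(g) = 2*g² + g*(2 + g)² (h(g) = (g² + g*g) + g*(2 + g)² = (g² + g²) + g*(2 + g)² = 2*g² + g*(2 + g)²)
h(-20)*((-50 - 361)/(-562 - 27)) = (-20*((2 - 20)² + 2*(-20)))*((-50 - 361)/(-562 - 27)) = (-20*((-18)² - 40))*(-411/(-589)) = (-20*(324 - 40))*(-411*(-1/589)) = -20*284*(411/589) = -5680*411/589 = -2334480/589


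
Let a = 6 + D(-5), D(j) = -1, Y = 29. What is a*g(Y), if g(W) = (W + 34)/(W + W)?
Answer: 315/58 ≈ 5.4310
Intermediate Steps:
g(W) = (34 + W)/(2*W) (g(W) = (34 + W)/((2*W)) = (34 + W)*(1/(2*W)) = (34 + W)/(2*W))
a = 5 (a = 6 - 1 = 5)
a*g(Y) = 5*((½)*(34 + 29)/29) = 5*((½)*(1/29)*63) = 5*(63/58) = 315/58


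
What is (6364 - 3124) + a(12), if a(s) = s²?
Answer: 3384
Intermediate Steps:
(6364 - 3124) + a(12) = (6364 - 3124) + 12² = 3240 + 144 = 3384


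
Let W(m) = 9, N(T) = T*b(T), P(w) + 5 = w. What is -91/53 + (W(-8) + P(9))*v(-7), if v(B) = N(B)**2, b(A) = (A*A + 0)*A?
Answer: 3971947798/53 ≈ 7.4942e+7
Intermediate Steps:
P(w) = -5 + w
b(A) = A**3 (b(A) = (A**2 + 0)*A = A**2*A = A**3)
N(T) = T**4 (N(T) = T*T**3 = T**4)
v(B) = B**8 (v(B) = (B**4)**2 = B**8)
-91/53 + (W(-8) + P(9))*v(-7) = -91/53 + (9 + (-5 + 9))*(-7)**8 = -91*1/53 + (9 + 4)*5764801 = -91/53 + 13*5764801 = -91/53 + 74942413 = 3971947798/53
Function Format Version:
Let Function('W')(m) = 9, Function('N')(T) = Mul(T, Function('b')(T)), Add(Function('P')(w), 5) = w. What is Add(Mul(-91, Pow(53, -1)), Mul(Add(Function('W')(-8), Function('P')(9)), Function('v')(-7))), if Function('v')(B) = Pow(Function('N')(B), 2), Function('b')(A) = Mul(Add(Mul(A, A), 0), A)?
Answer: Rational(3971947798, 53) ≈ 7.4942e+7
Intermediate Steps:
Function('P')(w) = Add(-5, w)
Function('b')(A) = Pow(A, 3) (Function('b')(A) = Mul(Add(Pow(A, 2), 0), A) = Mul(Pow(A, 2), A) = Pow(A, 3))
Function('N')(T) = Pow(T, 4) (Function('N')(T) = Mul(T, Pow(T, 3)) = Pow(T, 4))
Function('v')(B) = Pow(B, 8) (Function('v')(B) = Pow(Pow(B, 4), 2) = Pow(B, 8))
Add(Mul(-91, Pow(53, -1)), Mul(Add(Function('W')(-8), Function('P')(9)), Function('v')(-7))) = Add(Mul(-91, Pow(53, -1)), Mul(Add(9, Add(-5, 9)), Pow(-7, 8))) = Add(Mul(-91, Rational(1, 53)), Mul(Add(9, 4), 5764801)) = Add(Rational(-91, 53), Mul(13, 5764801)) = Add(Rational(-91, 53), 74942413) = Rational(3971947798, 53)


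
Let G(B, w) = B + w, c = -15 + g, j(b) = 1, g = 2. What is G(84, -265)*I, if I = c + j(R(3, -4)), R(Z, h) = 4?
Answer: 2172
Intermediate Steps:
c = -13 (c = -15 + 2 = -13)
I = -12 (I = -13 + 1 = -12)
G(84, -265)*I = (84 - 265)*(-12) = -181*(-12) = 2172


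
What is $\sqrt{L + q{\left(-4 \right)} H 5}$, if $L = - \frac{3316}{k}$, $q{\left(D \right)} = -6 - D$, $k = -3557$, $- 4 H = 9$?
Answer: $\frac{\sqrt{1185882458}}{7114} \approx 4.8407$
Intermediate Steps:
$H = - \frac{9}{4}$ ($H = \left(- \frac{1}{4}\right) 9 = - \frac{9}{4} \approx -2.25$)
$L = \frac{3316}{3557}$ ($L = - \frac{3316}{-3557} = \left(-3316\right) \left(- \frac{1}{3557}\right) = \frac{3316}{3557} \approx 0.93225$)
$\sqrt{L + q{\left(-4 \right)} H 5} = \sqrt{\frac{3316}{3557} + \left(-6 - -4\right) \left(- \frac{9}{4}\right) 5} = \sqrt{\frac{3316}{3557} + \left(-6 + 4\right) \left(- \frac{9}{4}\right) 5} = \sqrt{\frac{3316}{3557} + \left(-2\right) \left(- \frac{9}{4}\right) 5} = \sqrt{\frac{3316}{3557} + \frac{9}{2} \cdot 5} = \sqrt{\frac{3316}{3557} + \frac{45}{2}} = \sqrt{\frac{166697}{7114}} = \frac{\sqrt{1185882458}}{7114}$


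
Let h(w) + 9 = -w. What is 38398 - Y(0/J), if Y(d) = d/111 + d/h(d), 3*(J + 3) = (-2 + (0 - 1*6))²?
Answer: 38398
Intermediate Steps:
h(w) = -9 - w
J = 55/3 (J = -3 + (-2 + (0 - 1*6))²/3 = -3 + (-2 + (0 - 6))²/3 = -3 + (-2 - 6)²/3 = -3 + (⅓)*(-8)² = -3 + (⅓)*64 = -3 + 64/3 = 55/3 ≈ 18.333)
Y(d) = d/111 + d/(-9 - d)
38398 - Y(0/J) = 38398 - 0/(55/3)*(-102 + 0/(55/3))/(111*(9 + 0/(55/3))) = 38398 - 0*(3/55)*(-102 + 0*(3/55))/(111*(9 + 0*(3/55))) = 38398 - 0*(-102 + 0)/(111*(9 + 0)) = 38398 - 0*(-102)/(111*9) = 38398 - 1*0 = 38398 + 0 = 38398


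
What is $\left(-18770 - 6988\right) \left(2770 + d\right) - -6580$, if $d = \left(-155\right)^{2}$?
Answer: $-690179030$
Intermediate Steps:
$d = 24025$
$\left(-18770 - 6988\right) \left(2770 + d\right) - -6580 = \left(-18770 - 6988\right) \left(2770 + 24025\right) - -6580 = \left(-25758\right) 26795 + 6580 = -690185610 + 6580 = -690179030$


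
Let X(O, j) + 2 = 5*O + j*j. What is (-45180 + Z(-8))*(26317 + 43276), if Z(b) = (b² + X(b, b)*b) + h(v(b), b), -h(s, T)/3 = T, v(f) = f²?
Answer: -3150335924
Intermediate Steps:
h(s, T) = -3*T
X(O, j) = -2 + j² + 5*O (X(O, j) = -2 + (5*O + j*j) = -2 + (5*O + j²) = -2 + (j² + 5*O) = -2 + j² + 5*O)
Z(b) = b² - 3*b + b*(-2 + b² + 5*b) (Z(b) = (b² + (-2 + b² + 5*b)*b) - 3*b = (b² + b*(-2 + b² + 5*b)) - 3*b = b² - 3*b + b*(-2 + b² + 5*b))
(-45180 + Z(-8))*(26317 + 43276) = (-45180 - 8*(-5 + (-8)² + 6*(-8)))*(26317 + 43276) = (-45180 - 8*(-5 + 64 - 48))*69593 = (-45180 - 8*11)*69593 = (-45180 - 88)*69593 = -45268*69593 = -3150335924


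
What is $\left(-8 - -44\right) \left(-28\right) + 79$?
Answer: $-929$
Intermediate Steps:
$\left(-8 - -44\right) \left(-28\right) + 79 = \left(-8 + 44\right) \left(-28\right) + 79 = 36 \left(-28\right) + 79 = -1008 + 79 = -929$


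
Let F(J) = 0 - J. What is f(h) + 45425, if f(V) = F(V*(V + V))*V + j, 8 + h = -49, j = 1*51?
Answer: 415862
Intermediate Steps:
F(J) = -J
j = 51
h = -57 (h = -8 - 49 = -57)
f(V) = 51 - 2*V³ (f(V) = (-V*(V + V))*V + 51 = (-V*2*V)*V + 51 = (-2*V²)*V + 51 = -2*V³ + 51 = 51 - 2*V³)
f(h) + 45425 = (51 - 2*(-57)³) + 45425 = (51 - 2*(-185193)) + 45425 = (51 + 370386) + 45425 = 370437 + 45425 = 415862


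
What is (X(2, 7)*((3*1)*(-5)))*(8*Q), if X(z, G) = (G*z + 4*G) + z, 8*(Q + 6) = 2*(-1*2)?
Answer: 34320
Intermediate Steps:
Q = -13/2 (Q = -6 + (2*(-1*2))/8 = -6 + (2*(-2))/8 = -6 + (1/8)*(-4) = -6 - 1/2 = -13/2 ≈ -6.5000)
X(z, G) = z + 4*G + G*z (X(z, G) = (4*G + G*z) + z = z + 4*G + G*z)
(X(2, 7)*((3*1)*(-5)))*(8*Q) = ((2 + 4*7 + 7*2)*((3*1)*(-5)))*(8*(-13/2)) = ((2 + 28 + 14)*(3*(-5)))*(-52) = (44*(-15))*(-52) = -660*(-52) = 34320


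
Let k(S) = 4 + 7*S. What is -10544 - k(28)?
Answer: -10744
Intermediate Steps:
-10544 - k(28) = -10544 - (4 + 7*28) = -10544 - (4 + 196) = -10544 - 1*200 = -10544 - 200 = -10744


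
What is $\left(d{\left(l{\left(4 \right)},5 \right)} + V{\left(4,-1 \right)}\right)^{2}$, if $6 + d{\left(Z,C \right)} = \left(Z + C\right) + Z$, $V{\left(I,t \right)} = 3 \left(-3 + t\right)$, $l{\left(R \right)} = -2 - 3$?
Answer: $529$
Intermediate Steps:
$l{\left(R \right)} = -5$
$V{\left(I,t \right)} = -9 + 3 t$
$d{\left(Z,C \right)} = -6 + C + 2 Z$ ($d{\left(Z,C \right)} = -6 + \left(\left(Z + C\right) + Z\right) = -6 + \left(\left(C + Z\right) + Z\right) = -6 + \left(C + 2 Z\right) = -6 + C + 2 Z$)
$\left(d{\left(l{\left(4 \right)},5 \right)} + V{\left(4,-1 \right)}\right)^{2} = \left(\left(-6 + 5 + 2 \left(-5\right)\right) + \left(-9 + 3 \left(-1\right)\right)\right)^{2} = \left(\left(-6 + 5 - 10\right) - 12\right)^{2} = \left(-11 - 12\right)^{2} = \left(-23\right)^{2} = 529$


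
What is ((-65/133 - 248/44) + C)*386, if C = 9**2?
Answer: 42283212/1463 ≈ 28902.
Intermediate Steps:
C = 81
((-65/133 - 248/44) + C)*386 = ((-65/133 - 248/44) + 81)*386 = ((-65*1/133 - 248*1/44) + 81)*386 = ((-65/133 - 62/11) + 81)*386 = (-8961/1463 + 81)*386 = (109542/1463)*386 = 42283212/1463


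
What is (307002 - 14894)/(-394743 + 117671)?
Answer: -73027/69268 ≈ -1.0543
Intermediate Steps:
(307002 - 14894)/(-394743 + 117671) = 292108/(-277072) = 292108*(-1/277072) = -73027/69268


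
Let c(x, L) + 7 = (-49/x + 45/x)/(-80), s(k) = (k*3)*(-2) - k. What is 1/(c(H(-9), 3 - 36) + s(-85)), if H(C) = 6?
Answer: 120/70561 ≈ 0.0017007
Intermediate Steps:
s(k) = -7*k (s(k) = (3*k)*(-2) - k = -6*k - k = -7*k)
c(x, L) = -7 + 1/(20*x) (c(x, L) = -7 + (-49/x + 45/x)/(-80) = -7 - 4/x*(-1/80) = -7 + 1/(20*x))
1/(c(H(-9), 3 - 36) + s(-85)) = 1/((-7 + (1/20)/6) - 7*(-85)) = 1/((-7 + (1/20)*(1/6)) + 595) = 1/((-7 + 1/120) + 595) = 1/(-839/120 + 595) = 1/(70561/120) = 120/70561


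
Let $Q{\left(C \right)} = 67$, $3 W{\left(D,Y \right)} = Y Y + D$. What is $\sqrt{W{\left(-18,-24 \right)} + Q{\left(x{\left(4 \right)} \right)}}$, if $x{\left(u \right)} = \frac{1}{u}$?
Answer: $\sqrt{253} \approx 15.906$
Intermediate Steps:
$W{\left(D,Y \right)} = \frac{D}{3} + \frac{Y^{2}}{3}$ ($W{\left(D,Y \right)} = \frac{Y Y + D}{3} = \frac{Y^{2} + D}{3} = \frac{D + Y^{2}}{3} = \frac{D}{3} + \frac{Y^{2}}{3}$)
$\sqrt{W{\left(-18,-24 \right)} + Q{\left(x{\left(4 \right)} \right)}} = \sqrt{\left(\frac{1}{3} \left(-18\right) + \frac{\left(-24\right)^{2}}{3}\right) + 67} = \sqrt{\left(-6 + \frac{1}{3} \cdot 576\right) + 67} = \sqrt{\left(-6 + 192\right) + 67} = \sqrt{186 + 67} = \sqrt{253}$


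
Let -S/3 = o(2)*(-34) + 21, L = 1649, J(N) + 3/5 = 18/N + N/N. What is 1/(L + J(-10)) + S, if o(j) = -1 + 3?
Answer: 1161563/8238 ≈ 141.00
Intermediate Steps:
o(j) = 2
J(N) = ⅖ + 18/N (J(N) = -⅗ + (18/N + N/N) = -⅗ + (18/N + 1) = -⅗ + (1 + 18/N) = ⅖ + 18/N)
S = 141 (S = -3*(2*(-34) + 21) = -3*(-68 + 21) = -3*(-47) = 141)
1/(L + J(-10)) + S = 1/(1649 + (⅖ + 18/(-10))) + 141 = 1/(1649 + (⅖ + 18*(-⅒))) + 141 = 1/(1649 + (⅖ - 9/5)) + 141 = 1/(1649 - 7/5) + 141 = 1/(8238/5) + 141 = 5/8238 + 141 = 1161563/8238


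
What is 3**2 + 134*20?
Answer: 2689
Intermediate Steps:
3**2 + 134*20 = 9 + 2680 = 2689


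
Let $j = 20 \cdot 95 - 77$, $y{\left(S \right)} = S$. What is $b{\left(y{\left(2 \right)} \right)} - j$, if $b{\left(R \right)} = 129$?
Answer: $-1694$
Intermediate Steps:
$j = 1823$ ($j = 1900 - 77 = 1823$)
$b{\left(y{\left(2 \right)} \right)} - j = 129 - 1823 = -1694$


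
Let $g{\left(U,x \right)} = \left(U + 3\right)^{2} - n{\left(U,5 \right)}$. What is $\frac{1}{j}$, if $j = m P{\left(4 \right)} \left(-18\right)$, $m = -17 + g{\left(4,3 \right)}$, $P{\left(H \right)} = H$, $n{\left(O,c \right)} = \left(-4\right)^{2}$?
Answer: $- \frac{1}{1152} \approx -0.00086806$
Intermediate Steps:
$n{\left(O,c \right)} = 16$
$g{\left(U,x \right)} = -16 + \left(3 + U\right)^{2}$ ($g{\left(U,x \right)} = \left(U + 3\right)^{2} - 16 = \left(3 + U\right)^{2} - 16 = -16 + \left(3 + U\right)^{2}$)
$m = 16$ ($m = -17 - \left(16 - \left(3 + 4\right)^{2}\right) = -17 - \left(16 - 7^{2}\right) = -17 + \left(-16 + 49\right) = -17 + 33 = 16$)
$j = -1152$ ($j = 16 \cdot 4 \left(-18\right) = 64 \left(-18\right) = -1152$)
$\frac{1}{j} = \frac{1}{-1152} = - \frac{1}{1152}$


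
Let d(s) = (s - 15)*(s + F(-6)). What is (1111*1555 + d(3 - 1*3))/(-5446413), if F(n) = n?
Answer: -1727695/5446413 ≈ -0.31722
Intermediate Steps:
d(s) = (-15 + s)*(-6 + s) (d(s) = (s - 15)*(s - 6) = (-15 + s)*(-6 + s))
(1111*1555 + d(3 - 1*3))/(-5446413) = (1111*1555 + (90 + (3 - 1*3)**2 - 21*(3 - 1*3)))/(-5446413) = (1727605 + (90 + (3 - 3)**2 - 21*(3 - 3)))*(-1/5446413) = (1727605 + (90 + 0**2 - 21*0))*(-1/5446413) = (1727605 + (90 + 0 + 0))*(-1/5446413) = (1727605 + 90)*(-1/5446413) = 1727695*(-1/5446413) = -1727695/5446413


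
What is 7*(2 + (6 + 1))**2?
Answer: 567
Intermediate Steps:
7*(2 + (6 + 1))**2 = 7*(2 + 7)**2 = 7*9**2 = 7*81 = 567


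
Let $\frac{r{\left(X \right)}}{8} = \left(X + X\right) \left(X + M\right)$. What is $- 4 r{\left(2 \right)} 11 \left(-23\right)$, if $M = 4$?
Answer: $194304$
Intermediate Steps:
$r{\left(X \right)} = 16 X \left(4 + X\right)$ ($r{\left(X \right)} = 8 \left(X + X\right) \left(X + 4\right) = 8 \cdot 2 X \left(4 + X\right) = 16 X \left(4 + X\right)$)
$- 4 r{\left(2 \right)} 11 \left(-23\right) = - 4 \cdot 16 \cdot 2 \left(4 + 2\right) 11 \left(-23\right) = - 4 \cdot 16 \cdot 2 \cdot 6 \cdot 11 \left(-23\right) = \left(-4\right) 192 \cdot 11 \left(-23\right) = \left(-768\right) 11 \left(-23\right) = \left(-8448\right) \left(-23\right) = 194304$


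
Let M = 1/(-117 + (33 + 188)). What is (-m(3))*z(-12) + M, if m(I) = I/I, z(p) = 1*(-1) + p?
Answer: 1353/104 ≈ 13.010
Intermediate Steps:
z(p) = -1 + p
m(I) = 1
M = 1/104 (M = 1/(-117 + 221) = 1/104 ≈ 0.0096154)
(-m(3))*z(-12) + M = (-1*1)*(-1 - 12) + 1/104 = -1*(-13) + 1/104 = 13 + 1/104 = 1353/104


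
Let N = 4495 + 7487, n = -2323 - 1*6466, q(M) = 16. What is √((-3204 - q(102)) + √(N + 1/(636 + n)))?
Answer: √(-214037936980 + 8153*√796460414485)/8153 ≈ 55.772*I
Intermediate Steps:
n = -8789 (n = -2323 - 6466 = -8789)
N = 11982
√((-3204 - q(102)) + √(N + 1/(636 + n))) = √((-3204 - 1*16) + √(11982 + 1/(636 - 8789))) = √((-3204 - 16) + √(11982 + 1/(-8153))) = √(-3220 + √(11982 - 1/8153)) = √(-3220 + √(97689245/8153)) = √(-3220 + √796460414485/8153)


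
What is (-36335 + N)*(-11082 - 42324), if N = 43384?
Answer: -376458894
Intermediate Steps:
(-36335 + N)*(-11082 - 42324) = (-36335 + 43384)*(-11082 - 42324) = 7049*(-53406) = -376458894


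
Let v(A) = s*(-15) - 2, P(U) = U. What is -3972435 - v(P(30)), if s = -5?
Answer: -3972508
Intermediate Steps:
v(A) = 73 (v(A) = -5*(-15) - 2 = 75 - 2 = 73)
-3972435 - v(P(30)) = -3972435 - 1*73 = -3972435 - 73 = -3972508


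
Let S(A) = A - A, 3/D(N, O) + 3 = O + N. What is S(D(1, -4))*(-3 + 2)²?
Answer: 0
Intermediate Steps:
D(N, O) = 3/(-3 + N + O) (D(N, O) = 3/(-3 + (O + N)) = 3/(-3 + (N + O)) = 3/(-3 + N + O))
S(A) = 0
S(D(1, -4))*(-3 + 2)² = 0*(-3 + 2)² = 0*(-1)² = 0*1 = 0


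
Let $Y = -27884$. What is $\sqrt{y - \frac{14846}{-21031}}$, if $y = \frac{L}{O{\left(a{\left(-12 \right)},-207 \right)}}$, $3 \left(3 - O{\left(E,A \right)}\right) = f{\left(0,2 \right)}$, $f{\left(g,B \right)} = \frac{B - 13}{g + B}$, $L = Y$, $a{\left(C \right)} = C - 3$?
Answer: $\frac{i \sqrt{2145710000771110}}{609899} \approx 75.95 i$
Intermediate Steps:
$a{\left(C \right)} = -3 + C$
$L = -27884$
$f{\left(g,B \right)} = \frac{-13 + B}{B + g}$
$O{\left(E,A \right)} = \frac{29}{6}$ ($O{\left(E,A \right)} = 3 - \frac{\frac{1}{2 + 0} \left(-13 + 2\right)}{3} = 3 - \frac{\frac{1}{2} \left(-11\right)}{3} = 3 - - \frac{11}{6} = 3 + \frac{11}{6} = \frac{29}{6}$)
$y = - \frac{167304}{29}$ ($y = - \frac{27884}{\frac{29}{6}} = \left(-27884\right) \frac{6}{29} = - \frac{167304}{29} \approx -5769.1$)
$\sqrt{y - \frac{14846}{-21031}} = \sqrt{- \frac{167304}{29} - \frac{14846}{-21031}} = \sqrt{- \frac{167304}{29} - - \frac{14846}{21031}} = \sqrt{- \frac{167304}{29} + \frac{14846}{21031}} = \sqrt{- \frac{3518139890}{609899}} = \frac{i \sqrt{2145710000771110}}{609899}$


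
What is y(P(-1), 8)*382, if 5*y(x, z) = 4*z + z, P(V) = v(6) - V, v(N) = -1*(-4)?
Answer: 3056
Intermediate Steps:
v(N) = 4
P(V) = 4 - V
y(x, z) = z (y(x, z) = (4*z + z)/5 = (5*z)/5 = z)
y(P(-1), 8)*382 = 8*382 = 3056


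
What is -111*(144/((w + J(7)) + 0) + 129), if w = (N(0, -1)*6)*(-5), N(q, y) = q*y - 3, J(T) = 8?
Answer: -709623/49 ≈ -14482.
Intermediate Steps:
N(q, y) = -3 + q*y
w = 90 (w = ((-3 + 0*(-1))*6)*(-5) = ((-3 + 0)*6)*(-5) = -3*6*(-5) = -18*(-5) = 90)
-111*(144/((w + J(7)) + 0) + 129) = -111*(144/((90 + 8) + 0) + 129) = -111*(144/(98 + 0) + 129) = -111*(144/98 + 129) = -111*(144*(1/98) + 129) = -111*(72/49 + 129) = -111*6393/49 = -709623/49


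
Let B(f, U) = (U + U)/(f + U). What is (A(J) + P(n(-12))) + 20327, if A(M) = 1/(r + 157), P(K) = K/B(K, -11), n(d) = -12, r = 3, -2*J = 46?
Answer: 35753451/1760 ≈ 20314.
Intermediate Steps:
J = -23 (J = -½*46 = -23)
B(f, U) = 2*U/(U + f) (B(f, U) = (2*U)/(U + f) = 2*U/(U + f))
P(K) = K*(½ - K/22) (P(K) = K/((2*(-11)/(-11 + K))) = K/((-22/(-11 + K))) = K*(½ - K/22))
A(M) = 1/160 (A(M) = 1/(3 + 157) = 1/160)
(A(J) + P(n(-12))) + 20327 = (1/160 + (1/22)*(-12)*(11 - 1*(-12))) + 20327 = (1/160 + (1/22)*(-12)*(11 + 12)) + 20327 = (1/160 + (1/22)*(-12)*23) + 20327 = (1/160 - 138/11) + 20327 = -22069/1760 + 20327 = 35753451/1760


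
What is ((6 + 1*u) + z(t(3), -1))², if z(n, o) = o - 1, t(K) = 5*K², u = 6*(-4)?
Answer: 400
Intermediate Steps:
u = -24
z(n, o) = -1 + o
((6 + 1*u) + z(t(3), -1))² = ((6 + 1*(-24)) + (-1 - 1))² = ((6 - 24) - 2)² = (-18 - 2)² = (-20)² = 400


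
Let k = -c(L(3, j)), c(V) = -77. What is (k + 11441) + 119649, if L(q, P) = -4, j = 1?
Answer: 131167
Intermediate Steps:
k = 77 (k = -1*(-77) = 77)
(k + 11441) + 119649 = (77 + 11441) + 119649 = 11518 + 119649 = 131167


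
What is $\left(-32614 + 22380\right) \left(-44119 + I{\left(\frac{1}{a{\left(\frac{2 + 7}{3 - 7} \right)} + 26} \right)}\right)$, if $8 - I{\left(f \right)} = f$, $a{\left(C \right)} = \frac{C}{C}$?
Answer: $\frac{12188673532}{27} \approx 4.5143 \cdot 10^{8}$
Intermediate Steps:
$a{\left(C \right)} = 1$
$I{\left(f \right)} = 8 - f$
$\left(-32614 + 22380\right) \left(-44119 + I{\left(\frac{1}{a{\left(\frac{2 + 7}{3 - 7} \right)} + 26} \right)}\right) = \left(-32614 + 22380\right) \left(-44119 + \left(8 - \frac{1}{1 + 26}\right)\right) = - 10234 \left(-44119 + \left(8 - \frac{1}{27}\right)\right) = - 10234 \left(-44119 + \frac{215}{27}\right) = \left(-10234\right) \left(- \frac{1190998}{27}\right) = \frac{12188673532}{27}$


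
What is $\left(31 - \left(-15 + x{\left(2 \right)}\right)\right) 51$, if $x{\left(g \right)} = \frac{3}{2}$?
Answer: $\frac{4539}{2} \approx 2269.5$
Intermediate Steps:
$x{\left(g \right)} = \frac{3}{2}$ ($x{\left(g \right)} = 3 \cdot \frac{1}{2} = \frac{3}{2}$)
$\left(31 - \left(-15 + x{\left(2 \right)}\right)\right) 51 = \left(31 + \left(15 - \frac{3}{2}\right)\right) 51 = \left(31 + \frac{27}{2}\right) 51 = \frac{89}{2} \cdot 51 = \frac{4539}{2}$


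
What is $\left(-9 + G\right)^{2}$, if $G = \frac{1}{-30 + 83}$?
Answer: $\frac{226576}{2809} \approx 80.661$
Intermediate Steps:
$G = \frac{1}{53} \approx 0.018868$
$\left(-9 + G\right)^{2} = \left(-9 + \frac{1}{53}\right)^{2} = \left(- \frac{476}{53}\right)^{2} = \frac{226576}{2809}$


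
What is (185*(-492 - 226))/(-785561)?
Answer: 132830/785561 ≈ 0.16909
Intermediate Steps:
(185*(-492 - 226))/(-785561) = (185*(-718))*(-1/785561) = -132830*(-1/785561) = 132830/785561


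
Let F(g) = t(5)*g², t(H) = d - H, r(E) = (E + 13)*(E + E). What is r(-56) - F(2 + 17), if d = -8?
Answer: 9509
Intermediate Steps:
r(E) = 2*E*(13 + E) (r(E) = (13 + E)*(2*E) = 2*E*(13 + E))
t(H) = -8 - H
F(g) = -13*g² (F(g) = (-8 - 1*5)*g² = (-8 - 5)*g² = -13*g²)
r(-56) - F(2 + 17) = 2*(-56)*(13 - 56) - (-13)*(2 + 17)² = 2*(-56)*(-43) - (-13)*19² = 4816 - (-13)*361 = 4816 - 1*(-4693) = 4816 + 4693 = 9509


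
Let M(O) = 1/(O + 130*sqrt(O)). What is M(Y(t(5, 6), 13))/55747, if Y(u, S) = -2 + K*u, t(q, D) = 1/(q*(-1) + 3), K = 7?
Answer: -2/1884861817 - 260*I*sqrt(22)/20733479987 ≈ -1.0611e-9 - 5.8818e-8*I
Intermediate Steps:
t(q, D) = 1/(3 - q) (t(q, D) = 1/(-q + 3) = 1/(3 - q))
Y(u, S) = -2 + 7*u
M(Y(t(5, 6), 13))/55747 = 1/(((-2 + 7*(-1/(-3 + 5))) + 130*sqrt(-2 + 7*(-1/(-3 + 5))))*55747) = (1/55747)/((-2 + 7*(-1/2)) + 130*sqrt(-2 + 7*(-1/2))) = (1/55747)/((-2 - 7/2) + 130*sqrt(-2 - 7/2)) = (1/55747)/(-11/2 + 130*sqrt(-11/2)) = (1/55747)/(-11/2 + 130*(I*sqrt(22)/2)) = (1/55747)/(-11/2 + 65*I*sqrt(22)) = 1/(55747*(-11/2 + 65*I*sqrt(22)))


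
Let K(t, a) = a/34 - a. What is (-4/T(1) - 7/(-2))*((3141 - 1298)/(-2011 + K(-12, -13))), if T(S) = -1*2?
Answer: -344641/67945 ≈ -5.0723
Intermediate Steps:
K(t, a) = -33*a/34 (K(t, a) = a*(1/34) - a = a/34 - a = -33*a/34)
T(S) = -2
(-4/T(1) - 7/(-2))*((3141 - 1298)/(-2011 + K(-12, -13))) = (-4/(-2) - 7/(-2))*((3141 - 1298)/(-2011 - 33/34*(-13))) = (-4*(-½) - 7*(-½))*(1843/(-2011 + 429/34)) = (2 + 7/2)*(1843/(-67945/34)) = 11*(1843*(-34/67945))/2 = (11/2)*(-62662/67945) = -344641/67945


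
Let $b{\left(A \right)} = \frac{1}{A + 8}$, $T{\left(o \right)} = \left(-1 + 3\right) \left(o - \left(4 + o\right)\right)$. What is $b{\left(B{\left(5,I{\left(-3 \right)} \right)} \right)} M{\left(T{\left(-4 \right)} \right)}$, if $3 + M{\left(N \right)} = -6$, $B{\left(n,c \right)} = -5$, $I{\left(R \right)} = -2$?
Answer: $-3$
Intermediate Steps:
$T{\left(o \right)} = -8$ ($T{\left(o \right)} = 2 \left(-4\right) = -8$)
$M{\left(N \right)} = -9$ ($M{\left(N \right)} = -3 - 6 = -9$)
$b{\left(A \right)} = \frac{1}{8 + A}$
$b{\left(B{\left(5,I{\left(-3 \right)} \right)} \right)} M{\left(T{\left(-4 \right)} \right)} = \frac{1}{8 - 5} \left(-9\right) = \frac{1}{3} \left(-9\right) = -3$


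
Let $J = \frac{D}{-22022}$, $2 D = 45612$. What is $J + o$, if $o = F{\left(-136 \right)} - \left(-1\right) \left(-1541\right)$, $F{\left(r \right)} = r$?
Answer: $- \frac{2639550}{1573} \approx -1678.0$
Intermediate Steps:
$D = 22806$ ($D = \frac{1}{2} \cdot 45612 = 22806$)
$J = - \frac{1629}{1573}$ ($J = \frac{22806}{-22022} = 22806 \left(- \frac{1}{22022}\right) = - \frac{1629}{1573} \approx -1.0356$)
$o = -1677$ ($o = -136 - \left(-1\right) \left(-1541\right) = -136 - 1541 = -1677$)
$J + o = - \frac{1629}{1573} - 1677 = - \frac{2639550}{1573}$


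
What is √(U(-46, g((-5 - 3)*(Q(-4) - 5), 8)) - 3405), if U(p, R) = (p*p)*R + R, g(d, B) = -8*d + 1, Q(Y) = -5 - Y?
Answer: 2*I*√203554 ≈ 902.34*I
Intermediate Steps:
g(d, B) = 1 - 8*d
U(p, R) = R + R*p² (U(p, R) = p²*R + R = R*p² + R = R + R*p²)
√(U(-46, g((-5 - 3)*(Q(-4) - 5), 8)) - 3405) = √((1 - 8*(-5 - 3)*((-5 - 1*(-4)) - 5))*(1 + (-46)²) - 3405) = √((1 - (-64)*((-5 + 4) - 5))*(1 + 2116) - 3405) = √((1 - (-64)*(-1 - 5))*2117 - 3405) = √((1 - (-64)*(-6))*2117 - 3405) = √((1 - 8*48)*2117 - 3405) = √((1 - 384)*2117 - 3405) = √(-383*2117 - 3405) = √(-810811 - 3405) = √(-814216) = 2*I*√203554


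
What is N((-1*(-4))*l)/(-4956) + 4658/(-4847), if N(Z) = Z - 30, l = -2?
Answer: -11450431/12010866 ≈ -0.95334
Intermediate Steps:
N(Z) = -30 + Z
N((-1*(-4))*l)/(-4956) + 4658/(-4847) = (-30 - 1*(-4)*(-2))/(-4956) + 4658/(-4847) = (-30 + 4*(-2))*(-1/4956) + 4658*(-1/4847) = (-30 - 8)*(-1/4956) - 4658/4847 = -38*(-1/4956) - 4658/4847 = 19/2478 - 4658/4847 = -11450431/12010866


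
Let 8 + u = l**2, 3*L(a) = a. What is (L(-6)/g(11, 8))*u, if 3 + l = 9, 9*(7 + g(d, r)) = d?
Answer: 126/13 ≈ 9.6923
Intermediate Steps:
L(a) = a/3
g(d, r) = -7 + d/9
l = 6 (l = -3 + 9 = 6)
u = 28 (u = -8 + 6**2 = -8 + 36 = 28)
(L(-6)/g(11, 8))*u = (((1/3)*(-6))/(-7 + (1/9)*11))*28 = -2/(-7 + 11/9)*28 = -2/(-52/9)*28 = -2*(-9/52)*28 = (9/26)*28 = 126/13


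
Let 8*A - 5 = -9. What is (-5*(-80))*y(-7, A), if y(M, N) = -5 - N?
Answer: -1800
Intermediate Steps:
A = -½ (A = 5/8 + (⅛)*(-9) = 5/8 - 9/8 = -½ ≈ -0.50000)
(-5*(-80))*y(-7, A) = (-5*(-80))*(-5 - 1*(-½)) = 400*(-5 + ½) = 400*(-9/2) = -1800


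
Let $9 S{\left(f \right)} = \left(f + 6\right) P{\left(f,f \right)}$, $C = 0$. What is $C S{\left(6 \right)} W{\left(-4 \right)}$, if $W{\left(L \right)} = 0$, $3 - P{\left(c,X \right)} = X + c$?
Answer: $0$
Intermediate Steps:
$P{\left(c,X \right)} = 3 - X - c$ ($P{\left(c,X \right)} = 3 - \left(X + c\right) = 3 - X - c$)
$S{\left(f \right)} = \frac{\left(3 - 2 f\right) \left(6 + f\right)}{9}$ ($S{\left(f \right)} = \frac{\left(f + 6\right) \left(3 - f - f\right)}{9} = \frac{\left(6 + f\right) \left(3 - 2 f\right)}{9} = \frac{\left(3 - 2 f\right) \left(6 + f\right)}{9}$)
$C S{\left(6 \right)} W{\left(-4 \right)} = 0 \left(2 - 6 - \frac{2 \cdot 6^{2}}{9}\right) 0 = 0 \left(2 - 6 - 8\right) 0 = 0 \left(-12\right) 0 = 0 \cdot 0 = 0$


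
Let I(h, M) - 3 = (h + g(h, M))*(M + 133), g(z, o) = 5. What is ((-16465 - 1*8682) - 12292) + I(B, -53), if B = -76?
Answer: -43116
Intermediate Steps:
I(h, M) = 3 + (5 + h)*(133 + M) (I(h, M) = 3 + (h + 5)*(M + 133) = 3 + (5 + h)*(133 + M))
((-16465 - 1*8682) - 12292) + I(B, -53) = ((-16465 - 1*8682) - 12292) + (668 + 5*(-53) + 133*(-76) - 53*(-76)) = ((-16465 - 8682) - 12292) + (668 - 265 - 10108 + 4028) = (-25147 - 12292) - 5677 = -37439 - 5677 = -43116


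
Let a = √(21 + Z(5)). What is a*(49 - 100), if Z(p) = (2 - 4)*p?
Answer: -51*√11 ≈ -169.15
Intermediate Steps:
Z(p) = -2*p
a = √11 (a = √(21 - 2*5) = √(21 - 10) = √11 ≈ 3.3166)
a*(49 - 100) = √11*(49 - 100) = √11*(-51) = -51*√11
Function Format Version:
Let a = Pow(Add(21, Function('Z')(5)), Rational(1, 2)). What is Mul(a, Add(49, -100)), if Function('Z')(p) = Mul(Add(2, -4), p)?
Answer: Mul(-51, Pow(11, Rational(1, 2))) ≈ -169.15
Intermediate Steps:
Function('Z')(p) = Mul(-2, p)
a = Pow(11, Rational(1, 2)) (a = Pow(Add(21, Mul(-2, 5)), Rational(1, 2)) = Pow(Add(21, -10), Rational(1, 2)) = Pow(11, Rational(1, 2)) ≈ 3.3166)
Mul(a, Add(49, -100)) = Mul(Pow(11, Rational(1, 2)), Add(49, -100)) = Mul(Pow(11, Rational(1, 2)), -51) = Mul(-51, Pow(11, Rational(1, 2)))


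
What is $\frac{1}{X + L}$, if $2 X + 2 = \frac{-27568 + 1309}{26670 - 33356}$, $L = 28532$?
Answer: $\frac{13372}{381542791} \approx 3.5047 \cdot 10^{-5}$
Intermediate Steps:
$X = \frac{12887}{13372}$ ($X = -1 + \frac{\left(-27568 + 1309\right) \frac{1}{26670 - 33356}}{2} = -1 + \frac{\left(-26259\right) \frac{1}{-6686}}{2} = -1 + \frac{\left(-26259\right) \left(- \frac{1}{6686}\right)}{2} = -1 + \frac{1}{2} \cdot \frac{26259}{6686} = -1 + \frac{26259}{13372} = \frac{12887}{13372} \approx 0.96373$)
$\frac{1}{X + L} = \frac{1}{\frac{12887}{13372} + 28532} = \frac{1}{\frac{381542791}{13372}} = \frac{13372}{381542791}$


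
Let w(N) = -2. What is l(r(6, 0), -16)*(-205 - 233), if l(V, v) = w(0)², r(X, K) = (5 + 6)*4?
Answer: -1752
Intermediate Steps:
r(X, K) = 44 (r(X, K) = 11*4 = 44)
l(V, v) = 4 (l(V, v) = (-2)² = 4)
l(r(6, 0), -16)*(-205 - 233) = 4*(-205 - 233) = 4*(-438) = -1752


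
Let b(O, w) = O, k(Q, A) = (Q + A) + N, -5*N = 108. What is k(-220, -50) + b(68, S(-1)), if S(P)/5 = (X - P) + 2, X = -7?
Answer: -1118/5 ≈ -223.60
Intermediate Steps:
N = -108/5 (N = -⅕*108 = -108/5 ≈ -21.600)
S(P) = -25 - 5*P (S(P) = 5*((-7 - P) + 2) = 5*(-5 - P) = -25 - 5*P)
k(Q, A) = -108/5 + A + Q (k(Q, A) = (Q + A) - 108/5 = (A + Q) - 108/5 = -108/5 + A + Q)
k(-220, -50) + b(68, S(-1)) = (-108/5 - 50 - 220) + 68 = -1458/5 + 68 = -1118/5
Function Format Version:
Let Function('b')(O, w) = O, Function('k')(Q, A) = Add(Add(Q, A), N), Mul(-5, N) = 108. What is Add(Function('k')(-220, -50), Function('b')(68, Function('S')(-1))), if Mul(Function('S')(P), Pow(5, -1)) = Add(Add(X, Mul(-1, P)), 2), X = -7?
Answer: Rational(-1118, 5) ≈ -223.60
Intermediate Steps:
N = Rational(-108, 5) (N = Mul(Rational(-1, 5), 108) = Rational(-108, 5) ≈ -21.600)
Function('S')(P) = Add(-25, Mul(-5, P)) (Function('S')(P) = Mul(5, Add(Add(-7, Mul(-1, P)), 2)) = Mul(5, Add(-5, Mul(-1, P))) = Add(-25, Mul(-5, P)))
Function('k')(Q, A) = Add(Rational(-108, 5), A, Q) (Function('k')(Q, A) = Add(Add(Q, A), Rational(-108, 5)) = Add(Add(A, Q), Rational(-108, 5)) = Add(Rational(-108, 5), A, Q))
Add(Function('k')(-220, -50), Function('b')(68, Function('S')(-1))) = Add(Add(Rational(-108, 5), -50, -220), 68) = Add(Rational(-1458, 5), 68) = Rational(-1118, 5)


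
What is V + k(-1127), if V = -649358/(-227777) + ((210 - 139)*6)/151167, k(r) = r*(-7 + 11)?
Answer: -51707615435928/11477455253 ≈ -4505.1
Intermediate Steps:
k(r) = 4*r (k(r) = r*4 = 4*r)
V = 32752844596/11477455253 (V = -649358*(-1/227777) + (71*6)*(1/151167) = 649358/227777 + 426*(1/151167) = 649358/227777 + 142/50389 = 32752844596/11477455253 ≈ 2.8537)
V + k(-1127) = 32752844596/11477455253 + 4*(-1127) = 32752844596/11477455253 - 4508 = -51707615435928/11477455253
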